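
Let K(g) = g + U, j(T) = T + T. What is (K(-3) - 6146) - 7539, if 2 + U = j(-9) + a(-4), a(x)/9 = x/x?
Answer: -13699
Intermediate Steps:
a(x) = 9 (a(x) = 9*(x/x) = 9*1 = 9)
j(T) = 2*T
U = -11 (U = -2 + (2*(-9) + 9) = -2 + (-18 + 9) = -2 - 9 = -11)
K(g) = -11 + g (K(g) = g - 11 = -11 + g)
(K(-3) - 6146) - 7539 = ((-11 - 3) - 6146) - 7539 = (-14 - 6146) - 7539 = -6160 - 7539 = -13699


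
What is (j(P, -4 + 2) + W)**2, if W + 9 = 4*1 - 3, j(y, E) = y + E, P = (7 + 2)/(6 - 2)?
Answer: 961/16 ≈ 60.063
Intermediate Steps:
P = 9/4 ≈ 2.2500
j(y, E) = E + y
W = -8 (W = -9 + (4*1 - 3) = -9 + (4 - 3) = -9 + 1 = -8)
(j(P, -4 + 2) + W)**2 = (((-4 + 2) + 9/4) - 8)**2 = ((-2 + 9/4) - 8)**2 = (1/4 - 8)**2 = (-31/4)**2 = 961/16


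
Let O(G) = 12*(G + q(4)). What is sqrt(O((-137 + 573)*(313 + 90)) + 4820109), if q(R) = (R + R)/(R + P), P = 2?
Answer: sqrt(6928621) ≈ 2632.2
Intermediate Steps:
q(R) = 2*R/(2 + R) (q(R) = (R + R)/(R + 2) = (2*R)/(2 + R) = 2*R/(2 + R))
O(G) = 16 + 12*G (O(G) = 12*(G + 2*4/(2 + 4)) = 12*(G + 2*4/6) = 12*(G + 2*4*(1/6)) = 12*(G + 4/3) = 12*(4/3 + G) = 16 + 12*G)
sqrt(O((-137 + 573)*(313 + 90)) + 4820109) = sqrt((16 + 12*((-137 + 573)*(313 + 90))) + 4820109) = sqrt((16 + 12*(436*403)) + 4820109) = sqrt((16 + 12*175708) + 4820109) = sqrt((16 + 2108496) + 4820109) = sqrt(2108512 + 4820109) = sqrt(6928621)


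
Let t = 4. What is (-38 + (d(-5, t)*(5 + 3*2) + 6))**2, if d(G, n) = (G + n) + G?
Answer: 9604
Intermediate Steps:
d(G, n) = n + 2*G
(-38 + (d(-5, t)*(5 + 3*2) + 6))**2 = (-38 + ((4 + 2*(-5))*(5 + 3*2) + 6))**2 = (-38 + ((4 - 10)*(5 + 6) + 6))**2 = (-38 + (-6*11 + 6))**2 = (-38 + (-66 + 6))**2 = (-38 - 60)**2 = (-98)**2 = 9604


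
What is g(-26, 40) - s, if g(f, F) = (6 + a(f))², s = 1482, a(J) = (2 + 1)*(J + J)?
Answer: 21018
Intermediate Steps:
a(J) = 6*J (a(J) = 3*(2*J) = 6*J)
g(f, F) = (6 + 6*f)²
g(-26, 40) - s = 36*(1 - 26)² - 1*1482 = 36*(-25)² - 1482 = 36*625 - 1482 = 22500 - 1482 = 21018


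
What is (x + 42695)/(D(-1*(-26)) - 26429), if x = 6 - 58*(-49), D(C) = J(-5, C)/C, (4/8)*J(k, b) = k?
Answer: -592059/343582 ≈ -1.7232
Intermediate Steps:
J(k, b) = 2*k
D(C) = -10/C (D(C) = (2*(-5))/C = -10/C)
x = 2848 (x = 6 + 2842 = 2848)
(x + 42695)/(D(-1*(-26)) - 26429) = (2848 + 42695)/(-10/((-1*(-26))) - 26429) = 45543/(-10/26 - 26429) = 45543/(-10*1/26 - 26429) = 45543/(-5/13 - 26429) = 45543/(-343582/13) = 45543*(-13/343582) = -592059/343582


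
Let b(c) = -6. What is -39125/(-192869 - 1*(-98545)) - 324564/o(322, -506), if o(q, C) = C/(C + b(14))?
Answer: -7837218833791/23863972 ≈ -3.2841e+5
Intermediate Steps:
o(q, C) = C/(-6 + C) (o(q, C) = C/(C - 6) = C/(-6 + C))
-39125/(-192869 - 1*(-98545)) - 324564/o(322, -506) = -39125/(-192869 - 1*(-98545)) - 324564/((-506/(-6 - 506))) = -39125/(-192869 + 98545) - 324564/((-506/(-512))) = -39125/(-94324) - 324564/((-506*(-1/512))) = -39125*(-1/94324) - 324564/253/256 = 39125/94324 - 324564*256/253 = 39125/94324 - 83088384/253 = -7837218833791/23863972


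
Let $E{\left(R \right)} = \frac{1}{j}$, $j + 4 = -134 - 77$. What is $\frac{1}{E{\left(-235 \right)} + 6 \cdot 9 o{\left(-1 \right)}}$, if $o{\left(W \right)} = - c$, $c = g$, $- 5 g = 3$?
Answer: $\frac{43}{1393} \approx 0.030869$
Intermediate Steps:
$g = - \frac{3}{5}$ ($g = \left(- \frac{1}{5}\right) 3 = - \frac{3}{5} \approx -0.6$)
$c = - \frac{3}{5} \approx -0.6$
$j = -215$ ($j = -4 - 211 = -215$)
$o{\left(W \right)} = \frac{3}{5}$ ($o{\left(W \right)} = \left(-1\right) \left(- \frac{3}{5}\right) = \frac{3}{5}$)
$E{\left(R \right)} = - \frac{1}{215}$ ($E{\left(R \right)} = \frac{1}{-215} = - \frac{1}{215}$)
$\frac{1}{E{\left(-235 \right)} + 6 \cdot 9 o{\left(-1 \right)}} = \frac{1}{- \frac{1}{215} + 6 \cdot 9 \cdot \frac{3}{5}} = \frac{1}{- \frac{1}{215} + 54 \cdot \frac{3}{5}} = \frac{1}{- \frac{1}{215} + \frac{162}{5}} = \frac{1}{\frac{1393}{43}} = \frac{43}{1393}$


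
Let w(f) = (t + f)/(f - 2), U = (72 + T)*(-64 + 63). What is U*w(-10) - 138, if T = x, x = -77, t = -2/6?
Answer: -4813/36 ≈ -133.69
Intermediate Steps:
t = -1/3 (t = -2*1/6 = -1/3 ≈ -0.33333)
T = -77
U = 5 (U = (72 - 77)*(-64 + 63) = -5*(-1) = 5)
w(f) = (-1/3 + f)/(-2 + f) (w(f) = (-1/3 + f)/(f - 2) = (-1/3 + f)/(-2 + f))
U*w(-10) - 138 = 5*((-1/3 - 10)/(-2 - 10)) - 138 = 5*(-31/3/(-12)) - 138 = 5*(-1/12*(-31/3)) - 138 = 5*(31/36) - 138 = 155/36 - 138 = -4813/36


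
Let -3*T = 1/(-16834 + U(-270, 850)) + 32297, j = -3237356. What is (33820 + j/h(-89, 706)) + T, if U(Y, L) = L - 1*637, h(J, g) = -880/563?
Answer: 2088488230261/997260 ≈ 2.0942e+6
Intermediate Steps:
h(J, g) = -880/563 (h(J, g) = -880*1/563 = -880/563)
U(Y, L) = -637 + L (U(Y, L) = L - 637 = -637 + L)
T = -536808436/49863 (T = -(1/(-16834 + (-637 + 850)) + 32297)/3 = -(1/(-16834 + 213) + 32297)/3 = -(1/(-16621) + 32297)/3 = -(-1/16621 + 32297)/3 = -⅓*536808436/16621 = -536808436/49863 ≈ -10766.)
(33820 + j/h(-89, 706)) + T = (33820 - 3237356/(-880/563)) - 536808436/49863 = (33820 - 3237356*(-563/880)) - 536808436/49863 = (33820 + 455657857/220) - 536808436/49863 = 463098257/220 - 536808436/49863 = 2088488230261/997260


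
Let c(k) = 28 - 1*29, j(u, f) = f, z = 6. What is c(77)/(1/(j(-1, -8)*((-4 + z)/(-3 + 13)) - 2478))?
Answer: 12398/5 ≈ 2479.6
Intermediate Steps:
c(k) = -1 (c(k) = 28 - 29 = -1)
c(77)/(1/(j(-1, -8)*((-4 + z)/(-3 + 13)) - 2478)) = -1/(1/(-8*(-4 + 6)/(-3 + 13) - 2478)) = -1/(1/(-16/10 - 2478)) = -1/(1/(-8*1/5 - 2478)) = -1/(1/(-8/5 - 2478)) = -1/(1/(-12398/5)) = -1/(-5/12398) = -1*(-12398/5) = 12398/5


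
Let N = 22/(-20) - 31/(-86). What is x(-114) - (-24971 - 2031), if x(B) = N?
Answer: 5805271/215 ≈ 27001.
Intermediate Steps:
N = -159/215 (N = 22*(-1/20) - 31*(-1/86) = -11/10 + 31/86 = -159/215 ≈ -0.73953)
x(B) = -159/215
x(-114) - (-24971 - 2031) = -159/215 - (-24971 - 2031) = -159/215 - 1*(-27002) = -159/215 + 27002 = 5805271/215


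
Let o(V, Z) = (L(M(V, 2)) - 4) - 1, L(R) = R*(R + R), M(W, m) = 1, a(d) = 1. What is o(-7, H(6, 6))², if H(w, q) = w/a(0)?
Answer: 9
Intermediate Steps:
H(w, q) = w (H(w, q) = w/1 = w*1 = w)
L(R) = 2*R² (L(R) = R*(2*R) = 2*R²)
o(V, Z) = -3 (o(V, Z) = (2*1² - 4) - 1 = (2*1 - 4) - 1 = (2 - 4) - 1 = -2 - 1 = -3)
o(-7, H(6, 6))² = (-3)² = 9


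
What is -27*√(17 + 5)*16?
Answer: -432*√22 ≈ -2026.3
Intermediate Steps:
-27*√(17 + 5)*16 = -27*√22*16 = -432*√22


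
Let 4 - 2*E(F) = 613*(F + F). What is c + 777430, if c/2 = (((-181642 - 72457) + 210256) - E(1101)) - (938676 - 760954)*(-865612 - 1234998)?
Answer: 746651260406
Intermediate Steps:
E(F) = 2 - 613*F (E(F) = 2 - 613*(F + F)/2 = 2 - 613*2*F/2 = 2 - 613*F)
c = 746650482976 (c = 2*((((-181642 - 72457) + 210256) - (2 - 613*1101)) - (938676 - 760954)*(-865612 - 1234998)) = 2*(((-254099 + 210256) - (2 - 674913)) - 177722*(-2100610)) = 2*((-43843 - 1*(-674911)) - 1*(-373324610420)) = 2*((-43843 + 674911) + 373324610420) = 2*(631068 + 373324610420) = 2*373325241488 = 746650482976)
c + 777430 = 746650482976 + 777430 = 746651260406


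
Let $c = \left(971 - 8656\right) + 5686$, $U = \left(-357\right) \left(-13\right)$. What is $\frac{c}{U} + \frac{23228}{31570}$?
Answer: $\frac{3192337}{10465455} \approx 0.30504$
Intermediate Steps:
$U = 4641$
$c = -1999$ ($c = -7685 + 5686 = -1999$)
$\frac{c}{U} + \frac{23228}{31570} = - \frac{1999}{4641} + \frac{23228}{31570} = \left(-1999\right) \frac{1}{4641} + 23228 \cdot \frac{1}{31570} = - \frac{1999}{4641} + \frac{11614}{15785} = \frac{3192337}{10465455}$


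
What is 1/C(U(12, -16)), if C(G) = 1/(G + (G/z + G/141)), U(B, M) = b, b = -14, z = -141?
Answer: -14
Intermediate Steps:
U(B, M) = -14
C(G) = 1/G (C(G) = 1/(G + (G/(-141) + G/141)) = 1/(G + (G*(-1/141) + G*(1/141))) = 1/(G + (-G/141 + G/141)) = 1/(G + 0) = 1/G)
1/C(U(12, -16)) = 1/(1/(-14)) = 1/(-1/14) = -14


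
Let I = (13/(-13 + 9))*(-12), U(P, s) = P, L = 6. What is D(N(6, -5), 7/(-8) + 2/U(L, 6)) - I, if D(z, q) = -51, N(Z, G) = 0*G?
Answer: -90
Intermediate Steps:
N(Z, G) = 0
I = 39 (I = (13/(-4))*(-12) = (13*(-¼))*(-12) = -13/4*(-12) = 39)
D(N(6, -5), 7/(-8) + 2/U(L, 6)) - I = -51 - 1*39 = -51 - 39 = -90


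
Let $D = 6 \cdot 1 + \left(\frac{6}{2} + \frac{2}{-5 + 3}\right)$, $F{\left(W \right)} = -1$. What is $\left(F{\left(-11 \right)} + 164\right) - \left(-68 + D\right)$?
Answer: $223$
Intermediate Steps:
$D = 8$ ($D = 6 + \left(6 \cdot \frac{1}{2} + \frac{2}{-2}\right) = 6 + \left(3 + 2 \left(- \frac{1}{2}\right)\right) = 6 + \left(3 - 1\right) = 6 + 2 = 8$)
$\left(F{\left(-11 \right)} + 164\right) - \left(-68 + D\right) = \left(-1 + 164\right) + \left(68 - 8\right) = 163 + \left(68 - 8\right) = 163 + 60 = 223$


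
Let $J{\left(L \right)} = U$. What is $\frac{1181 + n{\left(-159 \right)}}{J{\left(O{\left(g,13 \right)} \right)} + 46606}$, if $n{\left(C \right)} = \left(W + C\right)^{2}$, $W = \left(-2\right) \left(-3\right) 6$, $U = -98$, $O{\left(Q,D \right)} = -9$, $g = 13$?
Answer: $\frac{1165}{3322} \approx 0.35069$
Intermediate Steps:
$J{\left(L \right)} = -98$
$W = 36$ ($W = 6 \cdot 6 = 36$)
$n{\left(C \right)} = \left(36 + C\right)^{2}$
$\frac{1181 + n{\left(-159 \right)}}{J{\left(O{\left(g,13 \right)} \right)} + 46606} = \frac{1181 + \left(36 - 159\right)^{2}}{-98 + 46606} = \frac{1181 + \left(-123\right)^{2}}{46508} = \left(1181 + 15129\right) \frac{1}{46508} = 16310 \cdot \frac{1}{46508} = \frac{1165}{3322}$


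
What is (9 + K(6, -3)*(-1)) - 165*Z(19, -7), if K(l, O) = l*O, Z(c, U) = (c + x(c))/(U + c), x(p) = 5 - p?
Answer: -167/4 ≈ -41.750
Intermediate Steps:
Z(c, U) = 5/(U + c) (Z(c, U) = (c + (5 - c))/(U + c) = 5/(U + c))
K(l, O) = O*l
(9 + K(6, -3)*(-1)) - 165*Z(19, -7) = (9 - 3*6*(-1)) - 825/(-7 + 19) = (9 - 18*(-1)) - 825/12 = (9 + 18) - 825/12 = 27 - 165*5/12 = 27 - 275/4 = -167/4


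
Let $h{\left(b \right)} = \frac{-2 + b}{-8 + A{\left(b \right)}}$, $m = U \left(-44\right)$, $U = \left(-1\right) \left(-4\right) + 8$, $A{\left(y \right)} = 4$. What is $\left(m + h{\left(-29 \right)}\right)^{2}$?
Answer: $\frac{4330561}{16} \approx 2.7066 \cdot 10^{5}$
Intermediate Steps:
$U = 12$ ($U = 4 + 8 = 12$)
$m = -528$ ($m = 12 \left(-44\right) = -528$)
$h{\left(b \right)} = \frac{1}{2} - \frac{b}{4}$ ($h{\left(b \right)} = \frac{-2 + b}{-8 + 4} = \frac{-2 + b}{-4} = \left(-2 + b\right) \left(- \frac{1}{4}\right) = \frac{1}{2} - \frac{b}{4}$)
$\left(m + h{\left(-29 \right)}\right)^{2} = \left(-528 + \left(\frac{1}{2} - - \frac{29}{4}\right)\right)^{2} = \left(-528 + \left(\frac{1}{2} + \frac{29}{4}\right)\right)^{2} = \left(-528 + \frac{31}{4}\right)^{2} = \left(- \frac{2081}{4}\right)^{2} = \frac{4330561}{16}$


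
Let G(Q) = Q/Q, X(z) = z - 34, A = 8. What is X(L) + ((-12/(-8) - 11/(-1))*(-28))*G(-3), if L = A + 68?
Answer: -308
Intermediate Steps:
L = 76 (L = 8 + 68 = 76)
X(z) = -34 + z
G(Q) = 1
X(L) + ((-12/(-8) - 11/(-1))*(-28))*G(-3) = (-34 + 76) + ((-12/(-8) - 11/(-1))*(-28))*1 = 42 + ((-12*(-⅛) - 11*(-1))*(-28))*1 = 42 + ((3/2 + 11)*(-28))*1 = 42 + ((25/2)*(-28))*1 = 42 - 350*1 = 42 - 350 = -308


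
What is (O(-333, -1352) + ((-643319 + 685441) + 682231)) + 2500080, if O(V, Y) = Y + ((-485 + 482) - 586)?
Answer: 3222492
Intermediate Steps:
O(V, Y) = -589 + Y (O(V, Y) = Y + (-3 - 586) = Y - 589 = -589 + Y)
(O(-333, -1352) + ((-643319 + 685441) + 682231)) + 2500080 = ((-589 - 1352) + ((-643319 + 685441) + 682231)) + 2500080 = (-1941 + (42122 + 682231)) + 2500080 = (-1941 + 724353) + 2500080 = 722412 + 2500080 = 3222492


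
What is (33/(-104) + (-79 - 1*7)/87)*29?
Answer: -11815/312 ≈ -37.869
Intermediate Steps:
(33/(-104) + (-79 - 1*7)/87)*29 = (33*(-1/104) + (-79 - 7)*(1/87))*29 = (-33/104 - 86*1/87)*29 = (-33/104 - 86/87)*29 = -11815/9048*29 = -11815/312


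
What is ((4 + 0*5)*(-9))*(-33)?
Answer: 1188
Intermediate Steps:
((4 + 0*5)*(-9))*(-33) = ((4 + 0)*(-9))*(-33) = (4*(-9))*(-33) = -36*(-33) = 1188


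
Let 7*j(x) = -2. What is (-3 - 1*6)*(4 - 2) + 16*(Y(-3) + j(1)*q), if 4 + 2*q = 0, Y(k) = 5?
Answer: 498/7 ≈ 71.143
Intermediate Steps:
j(x) = -2/7 (j(x) = (⅐)*(-2) = -2/7)
q = -2 (q = -2 + (½)*0 = -2 + 0 = -2)
(-3 - 1*6)*(4 - 2) + 16*(Y(-3) + j(1)*q) = (-3 - 1*6)*(4 - 2) + 16*(5 - 2/7*(-2)) = (-3 - 6)*2 + 16*(5 + 4/7) = -9*2 + 16*(39/7) = -18 + 624/7 = 498/7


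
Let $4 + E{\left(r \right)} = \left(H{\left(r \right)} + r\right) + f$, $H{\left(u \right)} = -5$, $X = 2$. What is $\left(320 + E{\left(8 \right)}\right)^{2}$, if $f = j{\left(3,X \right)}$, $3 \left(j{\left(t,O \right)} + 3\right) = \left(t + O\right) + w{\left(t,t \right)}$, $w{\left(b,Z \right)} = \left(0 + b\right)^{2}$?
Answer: $\frac{925444}{9} \approx 1.0283 \cdot 10^{5}$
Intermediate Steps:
$w{\left(b,Z \right)} = b^{2}$
$j{\left(t,O \right)} = -3 + \frac{O}{3} + \frac{t}{3} + \frac{t^{2}}{3}$ ($j{\left(t,O \right)} = -3 + \frac{\left(t + O\right) + t^{2}}{3} = -3 + \frac{\left(O + t\right) + t^{2}}{3} = -3 + \frac{O + t + t^{2}}{3} = -3 + \left(\frac{O}{3} + \frac{t}{3} + \frac{t^{2}}{3}\right) = -3 + \frac{O}{3} + \frac{t}{3} + \frac{t^{2}}{3}$)
$f = \frac{5}{3}$ ($f = -3 + \frac{1}{3} \cdot 2 + \frac{1}{3} \cdot 3 + \frac{3^{2}}{3} = -3 + \frac{2}{3} + 1 + \frac{1}{3} \cdot 9 = -3 + \frac{2}{3} + 1 + 3 = \frac{5}{3} \approx 1.6667$)
$E{\left(r \right)} = - \frac{22}{3} + r$ ($E{\left(r \right)} = -4 + \left(\left(-5 + r\right) + \frac{5}{3}\right) = -4 + \left(- \frac{10}{3} + r\right) = - \frac{22}{3} + r$)
$\left(320 + E{\left(8 \right)}\right)^{2} = \left(320 + \left(- \frac{22}{3} + 8\right)\right)^{2} = \left(320 + \frac{2}{3}\right)^{2} = \left(\frac{962}{3}\right)^{2} = \frac{925444}{9}$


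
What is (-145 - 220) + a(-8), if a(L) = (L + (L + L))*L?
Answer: -173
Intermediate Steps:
a(L) = 3*L² (a(L) = (L + 2*L)*L = (3*L)*L = 3*L²)
(-145 - 220) + a(-8) = (-145 - 220) + 3*(-8)² = -365 + 3*64 = -365 + 192 = -173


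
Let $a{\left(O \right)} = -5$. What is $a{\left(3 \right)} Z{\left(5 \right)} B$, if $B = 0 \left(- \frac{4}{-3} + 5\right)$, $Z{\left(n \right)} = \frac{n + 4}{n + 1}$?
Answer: $0$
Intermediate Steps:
$Z{\left(n \right)} = \frac{4 + n}{1 + n}$
$B = 0$ ($B = 0 \left(\left(-4\right) \left(- \frac{1}{3}\right) + 5\right) = 0 \left(\frac{4}{3} + 5\right) = 0 \cdot \frac{19}{3} = 0$)
$a{\left(3 \right)} Z{\left(5 \right)} B = - 5 \frac{4 + 5}{1 + 5} \cdot 0 = - 5 \cdot \frac{1}{6} \cdot 9 \cdot 0 = \left(-5\right) \frac{3}{2} \cdot 0 = \left(- \frac{15}{2}\right) 0 = 0$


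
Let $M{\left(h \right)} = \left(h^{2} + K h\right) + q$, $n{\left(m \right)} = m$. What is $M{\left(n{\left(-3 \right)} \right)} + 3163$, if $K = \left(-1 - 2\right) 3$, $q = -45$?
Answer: $3154$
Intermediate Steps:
$K = -9$ ($K = \left(-3\right) 3 = -9$)
$M{\left(h \right)} = -45 + h^{2} - 9 h$ ($M{\left(h \right)} = \left(h^{2} - 9 h\right) - 45 = -45 + h^{2} - 9 h$)
$M{\left(n{\left(-3 \right)} \right)} + 3163 = \left(-45 + \left(-3\right)^{2} - -27\right) + 3163 = \left(-45 + 9 + 27\right) + 3163 = -9 + 3163 = 3154$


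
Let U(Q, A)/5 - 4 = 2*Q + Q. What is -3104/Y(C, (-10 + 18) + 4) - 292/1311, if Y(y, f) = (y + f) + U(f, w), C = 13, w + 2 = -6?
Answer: -1378348/98325 ≈ -14.018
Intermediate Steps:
w = -8 (w = -2 - 6 = -8)
U(Q, A) = 20 + 15*Q (U(Q, A) = 20 + 5*(2*Q + Q) = 20 + 5*(3*Q) = 20 + 15*Q)
Y(y, f) = 20 + y + 16*f (Y(y, f) = (y + f) + (20 + 15*f) = (f + y) + (20 + 15*f) = 20 + y + 16*f)
-3104/Y(C, (-10 + 18) + 4) - 292/1311 = -3104/(20 + 13 + 16*((-10 + 18) + 4)) - 292/1311 = -3104/(20 + 13 + 16*(8 + 4)) - 292*1/1311 = -3104/(20 + 13 + 16*12) - 292/1311 = -3104/(20 + 13 + 192) - 292/1311 = -3104/225 - 292/1311 = -1378348/98325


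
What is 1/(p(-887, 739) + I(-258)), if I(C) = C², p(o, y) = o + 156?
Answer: 1/65833 ≈ 1.5190e-5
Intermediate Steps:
p(o, y) = 156 + o
1/(p(-887, 739) + I(-258)) = 1/((156 - 887) + (-258)²) = 1/(-731 + 66564) = 1/65833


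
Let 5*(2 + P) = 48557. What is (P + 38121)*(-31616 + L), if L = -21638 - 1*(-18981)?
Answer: -8196456496/5 ≈ -1.6393e+9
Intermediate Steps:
L = -2657 (L = -21638 + 18981 = -2657)
P = 48547/5 (P = -2 + (1/5)*48557 = -2 + 48557/5 = 48547/5 ≈ 9709.4)
(P + 38121)*(-31616 + L) = (48547/5 + 38121)*(-31616 - 2657) = (239152/5)*(-34273) = -8196456496/5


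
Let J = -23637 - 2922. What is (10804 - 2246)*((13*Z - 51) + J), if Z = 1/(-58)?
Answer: -6604178647/29 ≈ -2.2773e+8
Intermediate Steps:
J = -26559
Z = -1/58 ≈ -0.017241
(10804 - 2246)*((13*Z - 51) + J) = (10804 - 2246)*((13*(-1/58) - 51) - 26559) = 8558*((-13/58 - 51) - 26559) = 8558*(-2971/58 - 26559) = 8558*(-1543393/58) = -6604178647/29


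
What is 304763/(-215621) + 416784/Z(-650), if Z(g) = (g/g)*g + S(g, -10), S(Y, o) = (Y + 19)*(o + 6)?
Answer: 44648128501/202036877 ≈ 220.99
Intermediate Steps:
S(Y, o) = (6 + o)*(19 + Y) (S(Y, o) = (19 + Y)*(6 + o) = (6 + o)*(19 + Y))
Z(g) = -76 - 3*g (Z(g) = (g/g)*g + (114 + 6*g + 19*(-10) + g*(-10)) = 1*g + (114 + 6*g - 190 - 10*g) = g + (-76 - 4*g) = -76 - 3*g)
304763/(-215621) + 416784/Z(-650) = 304763/(-215621) + 416784/(-76 - 3*(-650)) = 304763*(-1/215621) + 416784/(-76 + 1950) = -304763/215621 + 416784/1874 = -304763/215621 + 416784*(1/1874) = -304763/215621 + 208392/937 = 44648128501/202036877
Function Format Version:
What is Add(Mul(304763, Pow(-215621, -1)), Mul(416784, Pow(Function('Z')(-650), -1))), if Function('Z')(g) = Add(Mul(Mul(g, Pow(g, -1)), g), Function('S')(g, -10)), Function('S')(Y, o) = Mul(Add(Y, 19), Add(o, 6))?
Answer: Rational(44648128501, 202036877) ≈ 220.99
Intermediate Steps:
Function('S')(Y, o) = Mul(Add(6, o), Add(19, Y)) (Function('S')(Y, o) = Mul(Add(19, Y), Add(6, o)) = Mul(Add(6, o), Add(19, Y)))
Function('Z')(g) = Add(-76, Mul(-3, g)) (Function('Z')(g) = Add(Mul(Mul(g, Pow(g, -1)), g), Add(114, Mul(6, g), Mul(19, -10), Mul(g, -10))) = Add(Mul(1, g), Add(114, Mul(6, g), -190, Mul(-10, g))) = Add(g, Add(-76, Mul(-4, g))) = Add(-76, Mul(-3, g)))
Add(Mul(304763, Pow(-215621, -1)), Mul(416784, Pow(Function('Z')(-650), -1))) = Add(Mul(304763, Pow(-215621, -1)), Mul(416784, Pow(Add(-76, Mul(-3, -650)), -1))) = Add(Mul(304763, Rational(-1, 215621)), Mul(416784, Pow(Add(-76, 1950), -1))) = Add(Rational(-304763, 215621), Mul(416784, Pow(1874, -1))) = Add(Rational(-304763, 215621), Mul(416784, Rational(1, 1874))) = Add(Rational(-304763, 215621), Rational(208392, 937)) = Rational(44648128501, 202036877)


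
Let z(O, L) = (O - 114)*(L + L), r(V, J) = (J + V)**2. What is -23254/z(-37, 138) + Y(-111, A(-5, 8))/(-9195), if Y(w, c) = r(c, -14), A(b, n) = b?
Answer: 73133/140990 ≈ 0.51871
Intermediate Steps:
z(O, L) = 2*L*(-114 + O) (z(O, L) = (-114 + O)*(2*L) = 2*L*(-114 + O))
Y(w, c) = (-14 + c)**2
-23254/z(-37, 138) + Y(-111, A(-5, 8))/(-9195) = -23254*1/(276*(-114 - 37)) + (-14 - 5)**2/(-9195) = -23254/(2*138*(-151)) + (-19)**2*(-1/9195) = -23254/(-41676) + 361*(-1/9195) = -23254*(-1/41676) - 361/9195 = 77/138 - 361/9195 = 73133/140990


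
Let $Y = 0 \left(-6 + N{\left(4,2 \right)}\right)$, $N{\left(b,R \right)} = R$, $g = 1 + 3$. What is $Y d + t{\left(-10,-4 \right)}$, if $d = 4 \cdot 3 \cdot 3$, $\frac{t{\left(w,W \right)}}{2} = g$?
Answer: $8$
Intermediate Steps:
$g = 4$
$t{\left(w,W \right)} = 8$ ($t{\left(w,W \right)} = 2 \cdot 4 = 8$)
$d = 36$ ($d = 12 \cdot 3 = 36$)
$Y = 0$ ($Y = 0 \left(-6 + 2\right) = 0 \left(-4\right) = 0$)
$Y d + t{\left(-10,-4 \right)} = 0 \cdot 36 + 8 = 0 + 8 = 8$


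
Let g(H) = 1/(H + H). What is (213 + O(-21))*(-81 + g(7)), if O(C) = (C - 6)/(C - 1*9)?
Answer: -2423487/140 ≈ -17311.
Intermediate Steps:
O(C) = (-6 + C)/(-9 + C) (O(C) = (-6 + C)/(C - 9) = (-6 + C)/(-9 + C))
g(H) = 1/(2*H)
(213 + O(-21))*(-81 + g(7)) = (213 + (-6 - 21)/(-9 - 21))*(-81 + (1/2)/7) = (213 - 27/(-30))*(-81 + (1/2)*(1/7)) = (213 - 1/30*(-27))*(-81 + 1/14) = (213 + 9/10)*(-1133/14) = (2139/10)*(-1133/14) = -2423487/140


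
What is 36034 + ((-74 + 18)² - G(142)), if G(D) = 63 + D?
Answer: 38965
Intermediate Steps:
36034 + ((-74 + 18)² - G(142)) = 36034 + ((-74 + 18)² - (63 + 142)) = 36034 + ((-56)² - 1*205) = 36034 + (3136 - 205) = 36034 + 2931 = 38965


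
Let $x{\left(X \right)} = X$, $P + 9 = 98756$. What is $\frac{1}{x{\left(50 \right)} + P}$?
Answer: $\frac{1}{98797} \approx 1.0122 \cdot 10^{-5}$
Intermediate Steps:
$P = 98747$ ($P = -9 + 98756 = 98747$)
$\frac{1}{x{\left(50 \right)} + P} = \frac{1}{50 + 98747} = \frac{1}{98797}$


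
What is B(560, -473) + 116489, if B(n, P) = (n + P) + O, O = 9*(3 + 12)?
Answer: 116711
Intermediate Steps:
O = 135 (O = 9*15 = 135)
B(n, P) = 135 + P + n (B(n, P) = (n + P) + 135 = (P + n) + 135 = 135 + P + n)
B(560, -473) + 116489 = (135 - 473 + 560) + 116489 = 222 + 116489 = 116711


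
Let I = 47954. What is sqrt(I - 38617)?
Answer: sqrt(9337) ≈ 96.628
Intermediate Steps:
sqrt(I - 38617) = sqrt(47954 - 38617) = sqrt(9337)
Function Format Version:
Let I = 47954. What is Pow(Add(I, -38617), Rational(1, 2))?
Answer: Pow(9337, Rational(1, 2)) ≈ 96.628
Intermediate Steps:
Pow(Add(I, -38617), Rational(1, 2)) = Pow(Add(47954, -38617), Rational(1, 2)) = Pow(9337, Rational(1, 2))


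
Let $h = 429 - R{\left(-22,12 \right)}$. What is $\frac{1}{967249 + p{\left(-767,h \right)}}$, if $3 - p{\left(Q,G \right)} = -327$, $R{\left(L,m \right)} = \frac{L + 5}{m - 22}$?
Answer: $\frac{1}{967579} \approx 1.0335 \cdot 10^{-6}$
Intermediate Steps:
$R{\left(L,m \right)} = \frac{5 + L}{-22 + m}$
$h = \frac{4273}{10}$ ($h = 429 - \frac{5 - 22}{-22 + 12} = 429 - \frac{1}{-10} \left(-17\right) = 429 - \left(- \frac{1}{10}\right) \left(-17\right) = 429 - \frac{17}{10} = \frac{4273}{10} \approx 427.3$)
$p{\left(Q,G \right)} = 330$ ($p{\left(Q,G \right)} = 3 - -327 = 3 + 327 = 330$)
$\frac{1}{967249 + p{\left(-767,h \right)}} = \frac{1}{967249 + 330} = \frac{1}{967579}$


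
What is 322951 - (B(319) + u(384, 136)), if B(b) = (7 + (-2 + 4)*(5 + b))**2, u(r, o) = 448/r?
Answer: -636451/6 ≈ -1.0608e+5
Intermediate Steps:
B(b) = (17 + 2*b)**2 (B(b) = (7 + 2*(5 + b))**2 = (7 + (10 + 2*b))**2 = (17 + 2*b)**2)
322951 - (B(319) + u(384, 136)) = 322951 - ((17 + 2*319)**2 + 448/384) = 322951 - ((17 + 638)**2 + 448*(1/384)) = 322951 - (655**2 + 7/6) = 322951 - (429025 + 7/6) = 322951 - 1*2574157/6 = 322951 - 2574157/6 = -636451/6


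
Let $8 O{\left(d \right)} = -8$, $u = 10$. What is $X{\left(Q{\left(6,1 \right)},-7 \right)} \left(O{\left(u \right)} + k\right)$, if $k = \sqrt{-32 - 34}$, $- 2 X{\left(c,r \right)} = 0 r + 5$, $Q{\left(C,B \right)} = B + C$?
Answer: $\frac{5}{2} - \frac{5 i \sqrt{66}}{2} \approx 2.5 - 20.31 i$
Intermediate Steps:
$O{\left(d \right)} = -1$ ($O{\left(d \right)} = \frac{1}{8} \left(-8\right) = -1$)
$X{\left(c,r \right)} = - \frac{5}{2}$ ($X{\left(c,r \right)} = - \frac{0 r + 5}{2} = - \frac{0 + 5}{2} = \left(- \frac{1}{2}\right) 5 = - \frac{5}{2}$)
$k = i \sqrt{66}$ ($k = \sqrt{-66} = i \sqrt{66} \approx 8.124 i$)
$X{\left(Q{\left(6,1 \right)},-7 \right)} \left(O{\left(u \right)} + k\right) = - \frac{5 \left(-1 + i \sqrt{66}\right)}{2} = \frac{5}{2} - \frac{5 i \sqrt{66}}{2}$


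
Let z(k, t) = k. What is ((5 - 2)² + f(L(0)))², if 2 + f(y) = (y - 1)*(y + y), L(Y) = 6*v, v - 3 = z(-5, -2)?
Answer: 101761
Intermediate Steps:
v = -2 (v = 3 - 5 = -2)
L(Y) = -12 (L(Y) = 6*(-2) = -12)
f(y) = -2 + 2*y*(-1 + y) (f(y) = -2 + (y - 1)*(y + y) = -2 + (-1 + y)*(2*y) = -2 + 2*y*(-1 + y))
((5 - 2)² + f(L(0)))² = ((5 - 2)² + (-2 - 2*(-12) + 2*(-12)²))² = (3² + (-2 + 24 + 2*144))² = (9 + (-2 + 24 + 288))² = (9 + 310)² = 319² = 101761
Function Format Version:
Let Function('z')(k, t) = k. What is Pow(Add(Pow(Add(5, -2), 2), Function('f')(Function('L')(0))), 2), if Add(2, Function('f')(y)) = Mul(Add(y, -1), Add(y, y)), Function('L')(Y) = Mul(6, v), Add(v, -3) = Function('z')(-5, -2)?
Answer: 101761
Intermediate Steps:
v = -2 (v = Add(3, -5) = -2)
Function('L')(Y) = -12 (Function('L')(Y) = Mul(6, -2) = -12)
Function('f')(y) = Add(-2, Mul(2, y, Add(-1, y))) (Function('f')(y) = Add(-2, Mul(Add(y, -1), Add(y, y))) = Add(-2, Mul(Add(-1, y), Mul(2, y))) = Add(-2, Mul(2, y, Add(-1, y))))
Pow(Add(Pow(Add(5, -2), 2), Function('f')(Function('L')(0))), 2) = Pow(Add(Pow(Add(5, -2), 2), Add(-2, Mul(-2, -12), Mul(2, Pow(-12, 2)))), 2) = Pow(Add(Pow(3, 2), Add(-2, 24, Mul(2, 144))), 2) = Pow(Add(9, Add(-2, 24, 288)), 2) = Pow(Add(9, 310), 2) = Pow(319, 2) = 101761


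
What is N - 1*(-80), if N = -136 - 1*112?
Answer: -168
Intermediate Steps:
N = -248 (N = -136 - 112 = -248)
N - 1*(-80) = -248 - 1*(-80) = -248 + 80 = -168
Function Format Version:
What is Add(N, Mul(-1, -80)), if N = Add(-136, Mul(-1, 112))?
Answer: -168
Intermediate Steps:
N = -248 (N = Add(-136, -112) = -248)
Add(N, Mul(-1, -80)) = Add(-248, Mul(-1, -80)) = Add(-248, 80) = -168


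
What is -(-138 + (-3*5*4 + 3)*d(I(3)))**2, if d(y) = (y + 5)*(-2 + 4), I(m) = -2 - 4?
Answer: -576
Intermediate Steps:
I(m) = -6
d(y) = 10 + 2*y (d(y) = (5 + y)*2 = 10 + 2*y)
-(-138 + (-3*5*4 + 3)*d(I(3)))**2 = -(-138 + (-3*5*4 + 3)*(10 + 2*(-6)))**2 = -(-138 + (-15*4 + 3)*(10 - 12))**2 = -(-138 + (-60 + 3)*(-2))**2 = -(-138 - 57*(-2))**2 = -(-138 + 114)**2 = -1*(-24)**2 = -1*576 = -576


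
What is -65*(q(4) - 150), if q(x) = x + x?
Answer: 9230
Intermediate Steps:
q(x) = 2*x
-65*(q(4) - 150) = -65*(2*4 - 150) = -65*(8 - 150) = -65*(-142) = 9230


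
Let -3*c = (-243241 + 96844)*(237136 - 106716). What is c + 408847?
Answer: 6364774427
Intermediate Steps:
c = 6364365580 (c = -(-243241 + 96844)*(237136 - 106716)/3 = -(-48799)*130420 = -⅓*(-19093096740) = 6364365580)
c + 408847 = 6364365580 + 408847 = 6364774427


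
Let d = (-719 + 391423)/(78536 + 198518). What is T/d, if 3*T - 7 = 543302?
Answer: 25087655281/195352 ≈ 1.2842e+5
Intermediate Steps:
T = 181103 (T = 7/3 + (⅓)*543302 = 7/3 + 543302/3 = 181103)
d = 195352/138527 (d = 390704/277054 = 390704*(1/277054) = 195352/138527 ≈ 1.4102)
T/d = 181103/(195352/138527) = 181103*(138527/195352) = 25087655281/195352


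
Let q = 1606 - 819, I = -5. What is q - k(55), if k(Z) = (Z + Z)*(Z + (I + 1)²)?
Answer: -7023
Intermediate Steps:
k(Z) = 2*Z*(16 + Z) (k(Z) = (Z + Z)*(Z + (-5 + 1)²) = (2*Z)*(Z + (-4)²) = (2*Z)*(Z + 16) = (2*Z)*(16 + Z) = 2*Z*(16 + Z))
q = 787
q - k(55) = 787 - 2*55*(16 + 55) = 787 - 2*55*71 = 787 - 1*7810 = 787 - 7810 = -7023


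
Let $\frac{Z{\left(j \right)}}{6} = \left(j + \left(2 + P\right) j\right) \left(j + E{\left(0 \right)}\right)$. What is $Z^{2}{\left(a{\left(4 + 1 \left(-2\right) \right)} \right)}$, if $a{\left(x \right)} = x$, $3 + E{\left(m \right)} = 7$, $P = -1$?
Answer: $20736$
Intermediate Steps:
$E{\left(m \right)} = 4$ ($E{\left(m \right)} = -3 + 7 = 4$)
$Z{\left(j \right)} = 12 j \left(4 + j\right)$ ($Z{\left(j \right)} = 6 \left(j + \left(2 - 1\right) j\right) \left(j + 4\right) = 6 \left(j + 1 j\right) \left(4 + j\right) = 6 \left(j + j\right) \left(4 + j\right) = 6 \cdot 2 j \left(4 + j\right) = 12 j \left(4 + j\right)$)
$Z^{2}{\left(a{\left(4 + 1 \left(-2\right) \right)} \right)} = \left(12 \left(4 + 1 \left(-2\right)\right) \left(4 + \left(4 + 1 \left(-2\right)\right)\right)\right)^{2} = \left(12 \left(4 - 2\right) \left(4 + \left(4 - 2\right)\right)\right)^{2} = \left(12 \cdot 2 \left(4 + 2\right)\right)^{2} = \left(12 \cdot 2 \cdot 6\right)^{2} = 144^{2} = 20736$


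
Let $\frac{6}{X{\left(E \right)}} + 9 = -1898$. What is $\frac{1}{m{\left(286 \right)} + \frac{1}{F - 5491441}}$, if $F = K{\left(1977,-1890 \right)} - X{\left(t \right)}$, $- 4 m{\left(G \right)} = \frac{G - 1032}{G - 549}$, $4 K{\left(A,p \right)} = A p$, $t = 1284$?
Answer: $- \frac{12890754228742}{9141164225405} \approx -1.4102$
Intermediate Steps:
$K{\left(A,p \right)} = \frac{A p}{4}$
$m{\left(G \right)} = - \frac{-1032 + G}{4 \left(-549 + G\right)}$ ($m{\left(G \right)} = - \frac{\left(G - 1032\right) \frac{1}{G - 549}}{4} = - \frac{\left(-1032 + G\right) \frac{1}{-549 + G}}{4} = - \frac{\frac{1}{-549 + G} \left(-1032 + G\right)}{4} = - \frac{-1032 + G}{4 \left(-549 + G\right)}$)
$X{\left(E \right)} = - \frac{6}{1907}$ ($X{\left(E \right)} = \frac{6}{-9 - 1898} = \frac{6}{-1907} = 6 \left(- \frac{1}{1907}\right) = - \frac{6}{1907}$)
$F = - \frac{3562781343}{3814}$ ($F = \frac{1}{4} \cdot 1977 \left(-1890\right) - - \frac{6}{1907} = - \frac{1868265}{2} + \frac{6}{1907} = - \frac{3562781343}{3814} \approx -9.3413 \cdot 10^{5}$)
$\frac{1}{m{\left(286 \right)} + \frac{1}{F - 5491441}} = \frac{1}{\frac{1032 - 286}{4 \left(-549 + 286\right)} + \frac{1}{- \frac{3562781343}{3814} - 5491441}} = \frac{1}{\frac{1032 - 286}{4 \left(-263\right)} + \frac{1}{- \frac{24507137317}{3814}}} = \frac{1}{\frac{1}{4} \left(- \frac{1}{263}\right) 746 - \frac{3814}{24507137317}} = \frac{1}{- \frac{373}{526} - \frac{3814}{24507137317}} = \frac{1}{- \frac{9141164225405}{12890754228742}} = - \frac{12890754228742}{9141164225405}$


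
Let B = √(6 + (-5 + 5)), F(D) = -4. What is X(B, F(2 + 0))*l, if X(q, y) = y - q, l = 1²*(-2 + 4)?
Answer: -8 - 2*√6 ≈ -12.899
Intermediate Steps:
B = √6 (B = √(6 + 0) = √6 ≈ 2.4495)
l = 2 (l = 1*2 = 2)
X(B, F(2 + 0))*l = (-4 - √6)*2 = -8 - 2*√6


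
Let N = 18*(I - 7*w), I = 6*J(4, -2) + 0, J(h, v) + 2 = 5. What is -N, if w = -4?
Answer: -828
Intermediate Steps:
J(h, v) = 3 (J(h, v) = -2 + 5 = 3)
I = 18 (I = 6*3 + 0 = 18 + 0 = 18)
N = 828 (N = 18*(18 - 7*(-4)) = 18*(18 + 28) = 18*46 = 828)
-N = -1*828 = -828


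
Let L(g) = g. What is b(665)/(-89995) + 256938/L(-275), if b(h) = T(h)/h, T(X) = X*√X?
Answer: -23358/25 - √665/89995 ≈ -934.32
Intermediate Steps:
T(X) = X^(3/2)
b(h) = √h (b(h) = h^(3/2)/h = √h)
b(665)/(-89995) + 256938/L(-275) = √665/(-89995) + 256938/(-275) = √665*(-1/89995) + 256938*(-1/275) = -√665/89995 - 23358/25 = -23358/25 - √665/89995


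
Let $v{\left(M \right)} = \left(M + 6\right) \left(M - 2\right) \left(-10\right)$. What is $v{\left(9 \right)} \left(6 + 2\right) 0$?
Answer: $0$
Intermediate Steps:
$v{\left(M \right)} = - 10 \left(-2 + M\right) \left(6 + M\right)$ ($v{\left(M \right)} = \left(6 + M\right) \left(-2 + M\right) \left(-10\right) = \left(-2 + M\right) \left(6 + M\right) \left(-10\right) = - 10 \left(-2 + M\right) \left(6 + M\right)$)
$v{\left(9 \right)} \left(6 + 2\right) 0 = \left(120 - 360 - 10 \cdot 9^{2}\right) \left(6 + 2\right) 0 = \left(120 - 360 - 810\right) 8 \cdot 0 = \left(120 - 360 - 810\right) 0 = \left(-1050\right) 0 = 0$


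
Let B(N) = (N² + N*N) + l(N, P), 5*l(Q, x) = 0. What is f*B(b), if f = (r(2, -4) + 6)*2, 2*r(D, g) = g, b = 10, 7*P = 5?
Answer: 1600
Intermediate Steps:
P = 5/7 (P = (⅐)*5 = 5/7 ≈ 0.71429)
r(D, g) = g/2
l(Q, x) = 0 (l(Q, x) = (⅕)*0 = 0)
B(N) = 2*N² (B(N) = (N² + N*N) + 0 = (N² + N²) + 0 = 2*N² + 0 = 2*N²)
f = 8 (f = ((½)*(-4) + 6)*2 = (-2 + 6)*2 = 4*2 = 8)
f*B(b) = 8*(2*10²) = 8*(2*100) = 8*200 = 1600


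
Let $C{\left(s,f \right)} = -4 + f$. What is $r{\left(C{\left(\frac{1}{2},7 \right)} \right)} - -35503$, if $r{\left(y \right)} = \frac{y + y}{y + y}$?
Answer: $35504$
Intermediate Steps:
$r{\left(y \right)} = 1$ ($r{\left(y \right)} = \frac{2 y}{2 y} = 2 y \frac{1}{2 y} = 1$)
$r{\left(C{\left(\frac{1}{2},7 \right)} \right)} - -35503 = 1 - -35503 = 1 + 35503 = 35504$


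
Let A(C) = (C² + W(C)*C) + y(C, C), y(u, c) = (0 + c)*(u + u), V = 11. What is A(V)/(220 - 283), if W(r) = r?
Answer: -484/63 ≈ -7.6825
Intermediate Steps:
y(u, c) = 2*c*u (y(u, c) = c*(2*u) = 2*c*u)
A(C) = 4*C² (A(C) = (C² + C*C) + 2*C*C = (C² + C²) + 2*C² = 2*C² + 2*C² = 4*C²)
A(V)/(220 - 283) = (4*11²)/(220 - 283) = (4*121)/(-63) = 484*(-1/63) = -484/63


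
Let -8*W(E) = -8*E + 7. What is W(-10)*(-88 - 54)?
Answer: 6177/4 ≈ 1544.3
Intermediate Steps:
W(E) = -7/8 + E (W(E) = -(-8*E + 7)/8 = -(7 - 8*E)/8 = -7/8 + E)
W(-10)*(-88 - 54) = (-7/8 - 10)*(-88 - 54) = -87/8*(-142) = 6177/4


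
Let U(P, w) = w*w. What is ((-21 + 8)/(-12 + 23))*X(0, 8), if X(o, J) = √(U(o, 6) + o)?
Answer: -78/11 ≈ -7.0909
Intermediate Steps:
U(P, w) = w²
X(o, J) = √(36 + o) (X(o, J) = √(6² + o) = √(36 + o))
((-21 + 8)/(-12 + 23))*X(0, 8) = ((-21 + 8)/(-12 + 23))*√(36 + 0) = (-13/11)*√36 = -13*1/11*6 = -13/11*6 = -78/11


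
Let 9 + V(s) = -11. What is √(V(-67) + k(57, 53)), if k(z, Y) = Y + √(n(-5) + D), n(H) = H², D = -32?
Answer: √(33 + I*√7) ≈ 5.7492 + 0.2301*I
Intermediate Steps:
V(s) = -20 (V(s) = -9 - 11 = -20)
k(z, Y) = Y + I*√7 (k(z, Y) = Y + √((-5)² - 32) = Y + √(25 - 32) = Y + √(-7) = Y + I*√7)
√(V(-67) + k(57, 53)) = √(-20 + (53 + I*√7)) = √(33 + I*√7)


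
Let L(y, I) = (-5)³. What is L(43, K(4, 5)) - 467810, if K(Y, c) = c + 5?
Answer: -467935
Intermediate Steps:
K(Y, c) = 5 + c
L(y, I) = -125
L(43, K(4, 5)) - 467810 = -125 - 467810 = -467935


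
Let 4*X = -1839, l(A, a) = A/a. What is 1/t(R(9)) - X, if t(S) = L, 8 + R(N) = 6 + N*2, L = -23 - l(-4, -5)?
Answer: 218821/476 ≈ 459.71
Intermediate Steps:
L = -119/5 (L = -23 - (-4)/(-5) = -23 - (-4)*(-1)/5 = -23 - 1*⅘ = -23 - ⅘ = -119/5 ≈ -23.800)
R(N) = -2 + 2*N (R(N) = -8 + (6 + N*2) = -8 + (6 + 2*N) = -2 + 2*N)
X = -1839/4 (X = (¼)*(-1839) = -1839/4 ≈ -459.75)
t(S) = -119/5
1/t(R(9)) - X = 1/(-119/5) - 1*(-1839/4) = -5/119 + 1839/4 = 218821/476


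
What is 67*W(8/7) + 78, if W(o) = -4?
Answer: -190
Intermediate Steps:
67*W(8/7) + 78 = 67*(-4) + 78 = -268 + 78 = -190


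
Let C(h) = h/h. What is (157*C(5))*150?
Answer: 23550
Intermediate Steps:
C(h) = 1
(157*C(5))*150 = (157*1)*150 = 157*150 = 23550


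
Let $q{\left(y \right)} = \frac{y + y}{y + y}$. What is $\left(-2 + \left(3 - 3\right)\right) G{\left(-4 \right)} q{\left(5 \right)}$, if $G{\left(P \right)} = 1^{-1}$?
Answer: $-2$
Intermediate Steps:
$G{\left(P \right)} = 1$
$q{\left(y \right)} = 1$ ($q{\left(y \right)} = \frac{2 y}{2 y} = 2 y \frac{1}{2 y} = 1$)
$\left(-2 + \left(3 - 3\right)\right) G{\left(-4 \right)} q{\left(5 \right)} = \left(-2 + \left(3 - 3\right)\right) 1 \cdot 1 = \left(-2 + 0\right) 1 \cdot 1 = \left(-2\right) 1 \cdot 1 = \left(-2\right) 1 = -2$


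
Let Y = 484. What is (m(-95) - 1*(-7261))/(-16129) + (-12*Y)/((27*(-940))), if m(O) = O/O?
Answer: -7552694/34112835 ≈ -0.22140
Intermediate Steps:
m(O) = 1
(m(-95) - 1*(-7261))/(-16129) + (-12*Y)/((27*(-940))) = (1 - 1*(-7261))/(-16129) + (-12*484)/((27*(-940))) = (1 + 7261)*(-1/16129) - 5808/(-25380) = 7262*(-1/16129) - 5808*(-1/25380) = -7262/16129 + 484/2115 = -7552694/34112835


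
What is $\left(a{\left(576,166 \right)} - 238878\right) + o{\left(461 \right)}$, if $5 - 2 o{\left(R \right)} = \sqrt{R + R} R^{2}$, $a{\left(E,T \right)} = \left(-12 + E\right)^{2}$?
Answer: $\frac{158441}{2} - \frac{212521 \sqrt{922}}{2} \approx -3.1473 \cdot 10^{6}$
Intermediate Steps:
$o{\left(R \right)} = \frac{5}{2} - \frac{\sqrt{2} R^{\frac{5}{2}}}{2}$ ($o{\left(R \right)} = \frac{5}{2} - \frac{\sqrt{R + R} R^{2}}{2} = \frac{5}{2} - \frac{\sqrt{2 R} R^{2}}{2} = \frac{5}{2} - \frac{\sqrt{2} \sqrt{R} R^{2}}{2} = \frac{5}{2} - \frac{\sqrt{2} R^{\frac{5}{2}}}{2}$)
$\left(a{\left(576,166 \right)} - 238878\right) + o{\left(461 \right)} = \left(\left(-12 + 576\right)^{2} - 238878\right) + \left(\frac{5}{2} - \frac{\sqrt{2} \cdot 461^{\frac{5}{2}}}{2}\right) = \left(564^{2} - 238878\right) + \left(\frac{5}{2} - \frac{\sqrt{2} \cdot 212521 \sqrt{461}}{2}\right) = \left(318096 - 238878\right) + \left(\frac{5}{2} - \frac{212521 \sqrt{922}}{2}\right) = 79218 + \left(\frac{5}{2} - \frac{212521 \sqrt{922}}{2}\right) = \frac{158441}{2} - \frac{212521 \sqrt{922}}{2}$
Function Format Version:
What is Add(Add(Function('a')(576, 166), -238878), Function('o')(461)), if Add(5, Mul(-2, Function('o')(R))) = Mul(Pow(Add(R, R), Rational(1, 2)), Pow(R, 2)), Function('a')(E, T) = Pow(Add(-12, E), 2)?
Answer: Add(Rational(158441, 2), Mul(Rational(-212521, 2), Pow(922, Rational(1, 2)))) ≈ -3.1473e+6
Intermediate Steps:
Function('o')(R) = Add(Rational(5, 2), Mul(Rational(-1, 2), Pow(2, Rational(1, 2)), Pow(R, Rational(5, 2)))) (Function('o')(R) = Add(Rational(5, 2), Mul(Rational(-1, 2), Mul(Pow(Add(R, R), Rational(1, 2)), Pow(R, 2)))) = Add(Rational(5, 2), Mul(Rational(-1, 2), Mul(Pow(Mul(2, R), Rational(1, 2)), Pow(R, 2)))) = Add(Rational(5, 2), Mul(Rational(-1, 2), Mul(Mul(Pow(2, Rational(1, 2)), Pow(R, Rational(1, 2))), Pow(R, 2)))) = Add(Rational(5, 2), Mul(Rational(-1, 2), Mul(Pow(2, Rational(1, 2)), Pow(R, Rational(5, 2))))) = Add(Rational(5, 2), Mul(Rational(-1, 2), Pow(2, Rational(1, 2)), Pow(R, Rational(5, 2)))))
Add(Add(Function('a')(576, 166), -238878), Function('o')(461)) = Add(Add(Pow(Add(-12, 576), 2), -238878), Add(Rational(5, 2), Mul(Rational(-1, 2), Pow(2, Rational(1, 2)), Pow(461, Rational(5, 2))))) = Add(Add(Pow(564, 2), -238878), Add(Rational(5, 2), Mul(Rational(-1, 2), Pow(2, Rational(1, 2)), Mul(212521, Pow(461, Rational(1, 2)))))) = Add(Add(318096, -238878), Add(Rational(5, 2), Mul(Rational(-212521, 2), Pow(922, Rational(1, 2))))) = Add(79218, Add(Rational(5, 2), Mul(Rational(-212521, 2), Pow(922, Rational(1, 2))))) = Add(Rational(158441, 2), Mul(Rational(-212521, 2), Pow(922, Rational(1, 2))))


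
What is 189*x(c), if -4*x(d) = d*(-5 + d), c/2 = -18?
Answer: -69741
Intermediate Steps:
c = -36 (c = 2*(-18) = -36)
x(d) = -d*(-5 + d)/4
189*x(c) = 189*((¼)*(-36)*(5 - 1*(-36))) = 189*((¼)*(-36)*(5 + 36)) = 189*((¼)*(-36)*41) = 189*(-369) = -69741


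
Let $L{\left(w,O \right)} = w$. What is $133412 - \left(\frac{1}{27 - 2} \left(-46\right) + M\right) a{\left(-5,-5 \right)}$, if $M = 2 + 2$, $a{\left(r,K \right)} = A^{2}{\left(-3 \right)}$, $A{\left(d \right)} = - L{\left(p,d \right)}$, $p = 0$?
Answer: $133412$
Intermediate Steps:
$A{\left(d \right)} = 0$ ($A{\left(d \right)} = \left(-1\right) 0 = 0$)
$a{\left(r,K \right)} = 0$ ($a{\left(r,K \right)} = 0^{2} = 0$)
$M = 4$
$133412 - \left(\frac{1}{27 - 2} \left(-46\right) + M\right) a{\left(-5,-5 \right)} = 133412 - \left(\frac{1}{27 - 2} \left(-46\right) + 4\right) 0 = 133412 - \left(\frac{1}{25} \left(-46\right) + 4\right) 0 = 133412 - \left(- \frac{46}{25} + 4\right) 0 = 133412 - \frac{54}{25} \cdot 0 = 133412 - 0 = 133412 + 0 = 133412$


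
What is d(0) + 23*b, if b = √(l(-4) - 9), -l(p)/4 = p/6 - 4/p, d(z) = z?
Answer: 23*I*√93/3 ≈ 73.935*I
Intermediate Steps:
l(p) = 16/p - 2*p/3 (l(p) = -4*(p/6 - 4/p) = -4*(-4/p + p/6) = 16/p - 2*p/3)
b = I*√93/3 (b = √((16/(-4) - ⅔*(-4)) - 9) = √((16*(-¼) + 8/3) - 9) = √((-4 + 8/3) - 9) = √(-4/3 - 9) = √(-31/3) = I*√93/3 ≈ 3.2146*I)
d(0) + 23*b = 0 + 23*(I*√93/3) = 0 + 23*I*√93/3 = 23*I*√93/3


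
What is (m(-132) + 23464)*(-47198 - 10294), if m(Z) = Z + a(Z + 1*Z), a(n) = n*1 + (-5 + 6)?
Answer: -1326282948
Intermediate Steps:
a(n) = 1 + n (a(n) = n + 1 = 1 + n)
m(Z) = 1 + 3*Z (m(Z) = Z + (1 + (Z + 1*Z)) = Z + (1 + (Z + Z)) = Z + (1 + 2*Z) = 1 + 3*Z)
(m(-132) + 23464)*(-47198 - 10294) = ((1 + 3*(-132)) + 23464)*(-47198 - 10294) = ((1 - 396) + 23464)*(-57492) = (-395 + 23464)*(-57492) = 23069*(-57492) = -1326282948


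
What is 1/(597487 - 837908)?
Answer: -1/240421 ≈ -4.1594e-6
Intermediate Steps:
1/(597487 - 837908) = 1/(-240421) = -1/240421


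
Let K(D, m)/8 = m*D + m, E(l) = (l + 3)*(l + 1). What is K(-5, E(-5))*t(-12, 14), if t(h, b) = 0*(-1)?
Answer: 0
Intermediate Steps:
t(h, b) = 0
E(l) = (1 + l)*(3 + l) (E(l) = (3 + l)*(1 + l) = (1 + l)*(3 + l))
K(D, m) = 8*m + 8*D*m (K(D, m) = 8*(m*D + m) = 8*(D*m + m) = 8*(m + D*m) = 8*m + 8*D*m)
K(-5, E(-5))*t(-12, 14) = (8*(3 + (-5)² + 4*(-5))*(1 - 5))*0 = (8*(3 + 25 - 20)*(-4))*0 = (8*8*(-4))*0 = -256*0 = 0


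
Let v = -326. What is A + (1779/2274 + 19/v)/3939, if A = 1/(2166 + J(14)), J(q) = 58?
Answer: 342816899/541187277072 ≈ 0.00063345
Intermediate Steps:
A = 1/2224 (A = 1/(2166 + 58) = 1/2224 ≈ 0.00044964)
A + (1779/2274 + 19/v)/3939 = 1/2224 + (1779/2274 + 19/(-326))/3939 = 1/2224 + (1779*(1/2274) + 19*(-1/326))*(1/3939) = 1/2224 + (593/758 - 19/326)*(1/3939) = 1/2224 + (44729/61777)*(1/3939) = 1/2224 + 44729/243339603 = 342816899/541187277072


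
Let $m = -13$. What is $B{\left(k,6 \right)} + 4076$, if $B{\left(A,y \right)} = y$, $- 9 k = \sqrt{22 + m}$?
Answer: $4082$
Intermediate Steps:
$k = - \frac{1}{3}$ ($k = - \frac{\sqrt{22 - 13}}{9} = - \frac{\sqrt{9}}{9} = \left(- \frac{1}{9}\right) 3 = - \frac{1}{3} \approx -0.33333$)
$B{\left(k,6 \right)} + 4076 = 6 + 4076 = 4082$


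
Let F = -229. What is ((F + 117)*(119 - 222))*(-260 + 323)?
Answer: 726768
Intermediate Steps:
((F + 117)*(119 - 222))*(-260 + 323) = ((-229 + 117)*(119 - 222))*(-260 + 323) = -112*(-103)*63 = 11536*63 = 726768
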